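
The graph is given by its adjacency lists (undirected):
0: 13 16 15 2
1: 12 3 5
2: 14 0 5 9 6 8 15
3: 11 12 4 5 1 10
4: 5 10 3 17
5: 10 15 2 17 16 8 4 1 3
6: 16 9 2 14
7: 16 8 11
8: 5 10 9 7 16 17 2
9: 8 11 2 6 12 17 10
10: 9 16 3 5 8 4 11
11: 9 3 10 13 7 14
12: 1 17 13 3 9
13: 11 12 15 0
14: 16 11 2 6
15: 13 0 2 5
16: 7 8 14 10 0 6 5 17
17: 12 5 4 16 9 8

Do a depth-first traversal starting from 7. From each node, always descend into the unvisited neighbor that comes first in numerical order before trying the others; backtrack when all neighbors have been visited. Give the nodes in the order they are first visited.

Visit 7
7 → 8
8 → 2
2 → 0
0 → 13
13 → 11
11 → 3
3 → 1
1 → 5
5 → 4
4 → 10
10 → 9
9 → 6
6 → 14
14 → 16
16 → 17
17 → 12
5 → 15

7 8 2 0 13 11 3 1 5 4 10 9 6 14 16 17 12 15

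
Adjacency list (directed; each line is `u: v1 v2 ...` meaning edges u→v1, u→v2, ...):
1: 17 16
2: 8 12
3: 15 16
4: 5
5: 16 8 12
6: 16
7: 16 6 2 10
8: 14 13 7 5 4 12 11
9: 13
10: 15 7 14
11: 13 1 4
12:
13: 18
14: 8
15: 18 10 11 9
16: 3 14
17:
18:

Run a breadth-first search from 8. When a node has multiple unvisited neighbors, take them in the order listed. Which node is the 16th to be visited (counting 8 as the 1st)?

Visit 8; enqueue 14, 13, 7, 5, 4, 12, 11 → queue [14, 13, 7, 5, 4, 12, 11]
Visit 14 → queue [13, 7, 5, 4, 12, 11]
Visit 13; enqueue 18 → queue [7, 5, 4, 12, 11, 18]
Visit 7; enqueue 16, 6, 2, 10 → queue [5, 4, 12, 11, 18, 16, 6, 2, 10]
Visit 5 → queue [4, 12, 11, 18, 16, 6, 2, 10]
Visit 4 → queue [12, 11, 18, 16, 6, 2, 10]
Visit 12 → queue [11, 18, 16, 6, 2, 10]
Visit 11; enqueue 1 → queue [18, 16, 6, 2, 10, 1]
Visit 18 → queue [16, 6, 2, 10, 1]
Visit 16; enqueue 3 → queue [6, 2, 10, 1, 3]
Visit 6 → queue [2, 10, 1, 3]
Visit 2 → queue [10, 1, 3]
Visit 10; enqueue 15 → queue [1, 3, 15]
Visit 1; enqueue 17 → queue [3, 15, 17]
Visit 3 → queue [15, 17]
Visit 15; enqueue 9 → queue [17, 9]
Visit 17 → queue [9]
Visit 9 → queue []

Visit order: 8, 14, 13, 7, 5, 4, 12, 11, 18, 16, 6, 2, 10, 1, 3, 15, 17, 9

15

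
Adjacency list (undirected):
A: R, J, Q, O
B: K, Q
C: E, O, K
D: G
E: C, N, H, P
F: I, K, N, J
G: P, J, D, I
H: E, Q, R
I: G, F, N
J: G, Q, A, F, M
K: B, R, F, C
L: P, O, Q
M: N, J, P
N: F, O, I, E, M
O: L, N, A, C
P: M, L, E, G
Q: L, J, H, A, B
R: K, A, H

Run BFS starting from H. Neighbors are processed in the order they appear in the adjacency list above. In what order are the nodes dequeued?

Visit H; enqueue E, Q, R → queue [E, Q, R]
Visit E; enqueue C, N, P → queue [Q, R, C, N, P]
Visit Q; enqueue L, J, A, B → queue [R, C, N, P, L, J, A, B]
Visit R; enqueue K → queue [C, N, P, L, J, A, B, K]
Visit C; enqueue O → queue [N, P, L, J, A, B, K, O]
Visit N; enqueue F, I, M → queue [P, L, J, A, B, K, O, F, I, M]
Visit P; enqueue G → queue [L, J, A, B, K, O, F, I, M, G]
Visit L → queue [J, A, B, K, O, F, I, M, G]
Visit J → queue [A, B, K, O, F, I, M, G]
Visit A → queue [B, K, O, F, I, M, G]
Visit B → queue [K, O, F, I, M, G]
Visit K → queue [O, F, I, M, G]
Visit O → queue [F, I, M, G]
Visit F → queue [I, M, G]
Visit I → queue [M, G]
Visit M → queue [G]
Visit G; enqueue D → queue [D]
Visit D → queue []

H E Q R C N P L J A B K O F I M G D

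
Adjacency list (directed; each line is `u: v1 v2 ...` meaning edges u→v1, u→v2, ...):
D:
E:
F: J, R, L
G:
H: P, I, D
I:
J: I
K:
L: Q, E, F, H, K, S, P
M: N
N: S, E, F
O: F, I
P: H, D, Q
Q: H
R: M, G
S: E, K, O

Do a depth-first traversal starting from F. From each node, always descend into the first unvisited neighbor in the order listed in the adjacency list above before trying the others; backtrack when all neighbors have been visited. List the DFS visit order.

Visit F
F → J
J → I
F → R
R → M
M → N
N → S
S → E
S → K
S → O
R → G
F → L
L → Q
Q → H
H → P
P → D

F, J, I, R, M, N, S, E, K, O, G, L, Q, H, P, D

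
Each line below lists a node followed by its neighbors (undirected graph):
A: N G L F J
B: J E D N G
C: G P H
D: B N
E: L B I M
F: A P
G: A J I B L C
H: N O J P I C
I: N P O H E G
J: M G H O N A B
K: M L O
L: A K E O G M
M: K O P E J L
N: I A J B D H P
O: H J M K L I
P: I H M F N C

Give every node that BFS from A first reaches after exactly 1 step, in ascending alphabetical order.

Level 0: A
Level 1: F, G, J, L, N
Level 2: B, C, D, E, H, I, K, M, O, P

F, G, J, L, N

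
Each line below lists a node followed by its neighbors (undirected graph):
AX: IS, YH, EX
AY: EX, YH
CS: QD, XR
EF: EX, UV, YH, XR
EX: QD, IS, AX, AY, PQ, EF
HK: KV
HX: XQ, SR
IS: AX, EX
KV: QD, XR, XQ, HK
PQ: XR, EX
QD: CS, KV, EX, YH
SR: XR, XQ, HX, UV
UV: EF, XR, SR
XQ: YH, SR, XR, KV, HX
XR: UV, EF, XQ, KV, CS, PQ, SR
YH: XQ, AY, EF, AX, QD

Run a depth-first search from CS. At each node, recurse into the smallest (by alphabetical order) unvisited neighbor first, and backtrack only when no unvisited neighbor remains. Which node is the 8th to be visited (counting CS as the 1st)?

EF

Visit CS
CS → QD
QD → EX
EX → AX
AX → IS
AX → YH
YH → AY
YH → EF
EF → UV
UV → SR
SR → HX
HX → XQ
XQ → KV
KV → HK
KV → XR
XR → PQ

Visit order: CS, QD, EX, AX, IS, YH, AY, EF, UV, SR, HX, XQ, KV, HK, XR, PQ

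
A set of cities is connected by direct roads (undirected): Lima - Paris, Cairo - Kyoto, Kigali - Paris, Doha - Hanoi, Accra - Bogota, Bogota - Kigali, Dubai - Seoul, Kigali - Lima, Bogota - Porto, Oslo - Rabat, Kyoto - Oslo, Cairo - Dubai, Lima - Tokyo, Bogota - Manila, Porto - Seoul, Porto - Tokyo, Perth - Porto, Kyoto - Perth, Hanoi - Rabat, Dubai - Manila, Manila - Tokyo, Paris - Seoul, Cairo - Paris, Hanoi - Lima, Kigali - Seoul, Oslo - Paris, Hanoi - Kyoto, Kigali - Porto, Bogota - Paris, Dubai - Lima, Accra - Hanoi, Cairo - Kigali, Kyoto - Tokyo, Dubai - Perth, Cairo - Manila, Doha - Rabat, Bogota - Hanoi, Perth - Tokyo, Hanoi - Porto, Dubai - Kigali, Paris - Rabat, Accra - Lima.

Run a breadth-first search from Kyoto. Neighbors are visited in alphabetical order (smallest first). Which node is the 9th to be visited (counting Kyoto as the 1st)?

Manila

Visit Kyoto; enqueue Cairo, Hanoi, Oslo, Perth, Tokyo → queue [Cairo, Hanoi, Oslo, Perth, Tokyo]
Visit Cairo; enqueue Dubai, Kigali, Manila, Paris → queue [Hanoi, Oslo, Perth, Tokyo, Dubai, Kigali, Manila, Paris]
Visit Hanoi; enqueue Accra, Bogota, Doha, Lima, Porto, Rabat → queue [Oslo, Perth, Tokyo, Dubai, Kigali, Manila, Paris, Accra, Bogota, Doha, Lima, Porto, Rabat]
Visit Oslo → queue [Perth, Tokyo, Dubai, Kigali, Manila, Paris, Accra, Bogota, Doha, Lima, Porto, Rabat]
Visit Perth → queue [Tokyo, Dubai, Kigali, Manila, Paris, Accra, Bogota, Doha, Lima, Porto, Rabat]
Visit Tokyo → queue [Dubai, Kigali, Manila, Paris, Accra, Bogota, Doha, Lima, Porto, Rabat]
Visit Dubai; enqueue Seoul → queue [Kigali, Manila, Paris, Accra, Bogota, Doha, Lima, Porto, Rabat, Seoul]
Visit Kigali → queue [Manila, Paris, Accra, Bogota, Doha, Lima, Porto, Rabat, Seoul]
Visit Manila → queue [Paris, Accra, Bogota, Doha, Lima, Porto, Rabat, Seoul]
Visit Paris → queue [Accra, Bogota, Doha, Lima, Porto, Rabat, Seoul]
Visit Accra → queue [Bogota, Doha, Lima, Porto, Rabat, Seoul]
Visit Bogota → queue [Doha, Lima, Porto, Rabat, Seoul]
Visit Doha → queue [Lima, Porto, Rabat, Seoul]
Visit Lima → queue [Porto, Rabat, Seoul]
Visit Porto → queue [Rabat, Seoul]
Visit Rabat → queue [Seoul]
Visit Seoul → queue []

Visit order: Kyoto, Cairo, Hanoi, Oslo, Perth, Tokyo, Dubai, Kigali, Manila, Paris, Accra, Bogota, Doha, Lima, Porto, Rabat, Seoul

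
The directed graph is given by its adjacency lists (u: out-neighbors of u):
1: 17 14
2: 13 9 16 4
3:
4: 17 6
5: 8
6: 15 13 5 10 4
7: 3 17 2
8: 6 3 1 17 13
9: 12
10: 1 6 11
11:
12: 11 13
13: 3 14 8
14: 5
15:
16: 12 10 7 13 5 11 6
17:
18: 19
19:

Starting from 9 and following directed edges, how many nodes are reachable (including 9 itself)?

14

BFS from 9 visits: 9, 12, 11, 13, 3, 14, 8, 5, 6, 1, 17, 15, 10, 4
Reachable nodes: 14 of 19 total.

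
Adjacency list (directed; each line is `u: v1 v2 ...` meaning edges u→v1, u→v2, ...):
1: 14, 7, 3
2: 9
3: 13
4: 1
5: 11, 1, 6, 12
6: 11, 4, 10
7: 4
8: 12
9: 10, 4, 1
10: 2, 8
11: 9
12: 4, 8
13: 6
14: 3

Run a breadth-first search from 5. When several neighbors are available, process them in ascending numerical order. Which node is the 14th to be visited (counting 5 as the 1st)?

2

Visit 5; enqueue 1, 6, 11, 12 → queue [1, 6, 11, 12]
Visit 1; enqueue 3, 7, 14 → queue [6, 11, 12, 3, 7, 14]
Visit 6; enqueue 4, 10 → queue [11, 12, 3, 7, 14, 4, 10]
Visit 11; enqueue 9 → queue [12, 3, 7, 14, 4, 10, 9]
Visit 12; enqueue 8 → queue [3, 7, 14, 4, 10, 9, 8]
Visit 3; enqueue 13 → queue [7, 14, 4, 10, 9, 8, 13]
Visit 7 → queue [14, 4, 10, 9, 8, 13]
Visit 14 → queue [4, 10, 9, 8, 13]
Visit 4 → queue [10, 9, 8, 13]
Visit 10; enqueue 2 → queue [9, 8, 13, 2]
Visit 9 → queue [8, 13, 2]
Visit 8 → queue [13, 2]
Visit 13 → queue [2]
Visit 2 → queue []

Visit order: 5, 1, 6, 11, 12, 3, 7, 14, 4, 10, 9, 8, 13, 2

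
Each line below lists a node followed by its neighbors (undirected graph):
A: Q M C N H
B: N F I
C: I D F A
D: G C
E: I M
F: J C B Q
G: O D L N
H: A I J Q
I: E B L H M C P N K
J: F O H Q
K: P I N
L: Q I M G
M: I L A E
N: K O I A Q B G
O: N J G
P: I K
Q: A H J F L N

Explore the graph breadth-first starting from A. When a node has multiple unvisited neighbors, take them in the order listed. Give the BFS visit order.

Visit A; enqueue Q, M, C, N, H → queue [Q, M, C, N, H]
Visit Q; enqueue J, F, L → queue [M, C, N, H, J, F, L]
Visit M; enqueue I, E → queue [C, N, H, J, F, L, I, E]
Visit C; enqueue D → queue [N, H, J, F, L, I, E, D]
Visit N; enqueue K, O, B, G → queue [H, J, F, L, I, E, D, K, O, B, G]
Visit H → queue [J, F, L, I, E, D, K, O, B, G]
Visit J → queue [F, L, I, E, D, K, O, B, G]
Visit F → queue [L, I, E, D, K, O, B, G]
Visit L → queue [I, E, D, K, O, B, G]
Visit I; enqueue P → queue [E, D, K, O, B, G, P]
Visit E → queue [D, K, O, B, G, P]
Visit D → queue [K, O, B, G, P]
Visit K → queue [O, B, G, P]
Visit O → queue [B, G, P]
Visit B → queue [G, P]
Visit G → queue [P]
Visit P → queue []

A → Q → M → C → N → H → J → F → L → I → E → D → K → O → B → G → P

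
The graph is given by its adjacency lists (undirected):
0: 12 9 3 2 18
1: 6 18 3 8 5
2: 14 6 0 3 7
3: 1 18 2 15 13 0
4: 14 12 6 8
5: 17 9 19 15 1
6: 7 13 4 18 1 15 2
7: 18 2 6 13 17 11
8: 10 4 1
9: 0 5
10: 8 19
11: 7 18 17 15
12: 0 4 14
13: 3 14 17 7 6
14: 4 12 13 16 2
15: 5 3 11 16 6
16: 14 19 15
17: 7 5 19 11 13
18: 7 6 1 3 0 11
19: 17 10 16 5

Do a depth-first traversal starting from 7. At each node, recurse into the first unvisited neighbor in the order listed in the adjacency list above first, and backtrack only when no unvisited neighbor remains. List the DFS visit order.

Visit 7
7 → 18
18 → 6
6 → 13
13 → 3
3 → 1
1 → 8
8 → 10
10 → 19
19 → 17
17 → 5
5 → 9
9 → 0
0 → 12
12 → 4
4 → 14
14 → 16
16 → 15
15 → 11
14 → 2

7, 18, 6, 13, 3, 1, 8, 10, 19, 17, 5, 9, 0, 12, 4, 14, 16, 15, 11, 2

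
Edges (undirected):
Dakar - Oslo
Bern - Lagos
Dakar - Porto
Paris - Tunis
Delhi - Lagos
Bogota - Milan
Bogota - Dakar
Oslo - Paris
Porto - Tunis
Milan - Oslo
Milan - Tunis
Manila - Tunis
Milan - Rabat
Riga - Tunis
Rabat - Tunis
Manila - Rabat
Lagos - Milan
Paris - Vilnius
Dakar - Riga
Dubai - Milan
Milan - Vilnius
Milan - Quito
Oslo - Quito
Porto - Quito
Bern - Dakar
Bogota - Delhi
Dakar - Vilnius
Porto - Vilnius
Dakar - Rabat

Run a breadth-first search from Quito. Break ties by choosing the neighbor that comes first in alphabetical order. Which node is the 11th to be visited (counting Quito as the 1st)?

Dakar

Visit Quito; enqueue Milan, Oslo, Porto → queue [Milan, Oslo, Porto]
Visit Milan; enqueue Bogota, Dubai, Lagos, Rabat, Tunis, Vilnius → queue [Oslo, Porto, Bogota, Dubai, Lagos, Rabat, Tunis, Vilnius]
Visit Oslo; enqueue Dakar, Paris → queue [Porto, Bogota, Dubai, Lagos, Rabat, Tunis, Vilnius, Dakar, Paris]
Visit Porto → queue [Bogota, Dubai, Lagos, Rabat, Tunis, Vilnius, Dakar, Paris]
Visit Bogota; enqueue Delhi → queue [Dubai, Lagos, Rabat, Tunis, Vilnius, Dakar, Paris, Delhi]
Visit Dubai → queue [Lagos, Rabat, Tunis, Vilnius, Dakar, Paris, Delhi]
Visit Lagos; enqueue Bern → queue [Rabat, Tunis, Vilnius, Dakar, Paris, Delhi, Bern]
Visit Rabat; enqueue Manila → queue [Tunis, Vilnius, Dakar, Paris, Delhi, Bern, Manila]
Visit Tunis; enqueue Riga → queue [Vilnius, Dakar, Paris, Delhi, Bern, Manila, Riga]
Visit Vilnius → queue [Dakar, Paris, Delhi, Bern, Manila, Riga]
Visit Dakar → queue [Paris, Delhi, Bern, Manila, Riga]
Visit Paris → queue [Delhi, Bern, Manila, Riga]
Visit Delhi → queue [Bern, Manila, Riga]
Visit Bern → queue [Manila, Riga]
Visit Manila → queue [Riga]
Visit Riga → queue []

Visit order: Quito, Milan, Oslo, Porto, Bogota, Dubai, Lagos, Rabat, Tunis, Vilnius, Dakar, Paris, Delhi, Bern, Manila, Riga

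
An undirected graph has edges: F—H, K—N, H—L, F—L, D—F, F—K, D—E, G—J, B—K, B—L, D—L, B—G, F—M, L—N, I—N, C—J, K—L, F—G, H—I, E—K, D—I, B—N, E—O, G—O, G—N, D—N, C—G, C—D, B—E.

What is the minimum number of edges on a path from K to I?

Level 0: K
Level 1: B, E, F, L, N
Level 2: D, G, H, I, M, O
Level 3: C, J
I first appears at level 2.

2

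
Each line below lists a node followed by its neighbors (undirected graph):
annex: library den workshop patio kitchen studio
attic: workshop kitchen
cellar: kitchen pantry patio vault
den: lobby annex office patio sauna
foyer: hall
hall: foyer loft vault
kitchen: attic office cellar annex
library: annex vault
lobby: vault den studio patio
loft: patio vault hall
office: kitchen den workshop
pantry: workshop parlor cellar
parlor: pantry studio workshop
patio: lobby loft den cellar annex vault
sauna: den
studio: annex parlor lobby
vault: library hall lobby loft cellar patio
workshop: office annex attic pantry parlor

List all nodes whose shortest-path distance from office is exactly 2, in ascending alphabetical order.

Level 0: office
Level 1: den, kitchen, workshop
Level 2: annex, attic, cellar, lobby, pantry, parlor, patio, sauna
Level 3: library, loft, studio, vault
Level 4: hall
Level 5: foyer

annex, attic, cellar, lobby, pantry, parlor, patio, sauna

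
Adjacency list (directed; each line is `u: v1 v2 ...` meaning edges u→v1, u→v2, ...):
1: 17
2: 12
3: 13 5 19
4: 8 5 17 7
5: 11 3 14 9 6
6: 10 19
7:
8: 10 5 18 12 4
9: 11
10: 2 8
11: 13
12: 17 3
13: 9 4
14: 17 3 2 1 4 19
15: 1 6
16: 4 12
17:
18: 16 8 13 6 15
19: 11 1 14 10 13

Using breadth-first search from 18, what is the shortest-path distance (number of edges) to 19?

2

Level 0: 18
Level 1: 6, 8, 13, 15, 16
Level 2: 1, 4, 5, 9, 10, 12, 19
Level 3: 2, 3, 7, 11, 14, 17
19 first appears at level 2.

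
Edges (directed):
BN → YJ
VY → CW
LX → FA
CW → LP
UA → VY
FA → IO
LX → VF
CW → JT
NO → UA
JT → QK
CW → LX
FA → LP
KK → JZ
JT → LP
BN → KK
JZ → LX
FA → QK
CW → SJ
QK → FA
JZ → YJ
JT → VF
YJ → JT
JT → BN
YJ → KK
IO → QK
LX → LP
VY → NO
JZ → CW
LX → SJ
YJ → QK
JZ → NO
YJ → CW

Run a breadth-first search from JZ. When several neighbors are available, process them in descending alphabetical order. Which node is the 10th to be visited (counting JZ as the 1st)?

Visit JZ; enqueue YJ, NO, LX, CW → queue [YJ, NO, LX, CW]
Visit YJ; enqueue QK, KK, JT → queue [NO, LX, CW, QK, KK, JT]
Visit NO; enqueue UA → queue [LX, CW, QK, KK, JT, UA]
Visit LX; enqueue VF, SJ, LP, FA → queue [CW, QK, KK, JT, UA, VF, SJ, LP, FA]
Visit CW → queue [QK, KK, JT, UA, VF, SJ, LP, FA]
Visit QK → queue [KK, JT, UA, VF, SJ, LP, FA]
Visit KK → queue [JT, UA, VF, SJ, LP, FA]
Visit JT; enqueue BN → queue [UA, VF, SJ, LP, FA, BN]
Visit UA; enqueue VY → queue [VF, SJ, LP, FA, BN, VY]
Visit VF → queue [SJ, LP, FA, BN, VY]
Visit SJ → queue [LP, FA, BN, VY]
Visit LP → queue [FA, BN, VY]
Visit FA; enqueue IO → queue [BN, VY, IO]
Visit BN → queue [VY, IO]
Visit VY → queue [IO]
Visit IO → queue []

Visit order: JZ, YJ, NO, LX, CW, QK, KK, JT, UA, VF, SJ, LP, FA, BN, VY, IO

VF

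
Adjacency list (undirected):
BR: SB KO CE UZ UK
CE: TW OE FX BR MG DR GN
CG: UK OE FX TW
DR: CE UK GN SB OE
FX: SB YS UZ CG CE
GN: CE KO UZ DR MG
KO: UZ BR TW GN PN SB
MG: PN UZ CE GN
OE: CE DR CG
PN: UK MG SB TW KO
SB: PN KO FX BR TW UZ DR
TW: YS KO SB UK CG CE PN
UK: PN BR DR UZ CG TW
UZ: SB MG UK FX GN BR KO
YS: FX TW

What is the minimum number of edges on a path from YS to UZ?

2

Level 0: YS
Level 1: FX, TW
Level 2: CE, CG, KO, PN, SB, UK, UZ
Level 3: BR, DR, GN, MG, OE
UZ first appears at level 2.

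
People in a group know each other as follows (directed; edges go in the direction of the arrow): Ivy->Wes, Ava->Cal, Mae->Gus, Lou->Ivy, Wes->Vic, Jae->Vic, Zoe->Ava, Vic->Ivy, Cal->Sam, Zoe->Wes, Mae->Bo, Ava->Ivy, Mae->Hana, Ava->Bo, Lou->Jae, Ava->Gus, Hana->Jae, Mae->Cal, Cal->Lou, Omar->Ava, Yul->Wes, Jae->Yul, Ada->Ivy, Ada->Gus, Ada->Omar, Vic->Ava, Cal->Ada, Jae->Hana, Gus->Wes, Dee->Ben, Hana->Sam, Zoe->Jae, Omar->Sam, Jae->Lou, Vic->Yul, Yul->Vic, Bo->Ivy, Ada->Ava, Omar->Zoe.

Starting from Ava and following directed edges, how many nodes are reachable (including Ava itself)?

BFS from Ava visits: Ava, Ivy, Gus, Cal, Bo, Wes, Sam, Lou, Ada, Vic, Jae, Omar, Yul, Hana, Zoe
Reachable nodes: 15 of 18 total.

15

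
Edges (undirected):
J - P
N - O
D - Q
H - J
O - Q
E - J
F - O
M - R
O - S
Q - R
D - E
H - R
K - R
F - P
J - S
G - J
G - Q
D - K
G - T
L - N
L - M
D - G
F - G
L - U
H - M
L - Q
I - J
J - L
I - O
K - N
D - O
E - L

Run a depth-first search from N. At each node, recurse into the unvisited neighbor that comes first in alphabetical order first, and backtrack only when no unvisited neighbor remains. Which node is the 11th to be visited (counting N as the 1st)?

L

Visit N
N → K
K → D
D → E
E → J
J → G
G → F
F → O
O → I
O → Q
Q → L
L → M
M → H
H → R
L → U
O → S
F → P
G → T

Visit order: N, K, D, E, J, G, F, O, I, Q, L, M, H, R, U, S, P, T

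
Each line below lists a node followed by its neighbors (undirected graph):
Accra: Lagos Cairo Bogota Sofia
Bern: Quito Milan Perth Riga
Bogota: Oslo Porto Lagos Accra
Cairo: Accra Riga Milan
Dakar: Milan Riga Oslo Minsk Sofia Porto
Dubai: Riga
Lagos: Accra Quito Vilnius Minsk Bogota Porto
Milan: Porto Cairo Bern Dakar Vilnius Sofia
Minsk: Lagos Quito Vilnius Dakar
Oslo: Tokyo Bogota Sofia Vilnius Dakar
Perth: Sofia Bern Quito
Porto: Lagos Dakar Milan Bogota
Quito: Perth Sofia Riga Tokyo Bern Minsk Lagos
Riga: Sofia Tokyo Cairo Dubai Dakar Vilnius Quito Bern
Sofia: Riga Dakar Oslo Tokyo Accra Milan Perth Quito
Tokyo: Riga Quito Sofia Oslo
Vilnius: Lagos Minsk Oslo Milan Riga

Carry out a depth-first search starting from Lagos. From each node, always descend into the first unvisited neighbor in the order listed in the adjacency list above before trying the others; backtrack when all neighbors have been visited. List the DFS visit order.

Visit Lagos
Lagos → Accra
Accra → Cairo
Cairo → Riga
Riga → Sofia
Sofia → Dakar
Dakar → Milan
Milan → Porto
Porto → Bogota
Bogota → Oslo
Oslo → Tokyo
Tokyo → Quito
Quito → Perth
Perth → Bern
Quito → Minsk
Minsk → Vilnius
Riga → Dubai

Lagos, Accra, Cairo, Riga, Sofia, Dakar, Milan, Porto, Bogota, Oslo, Tokyo, Quito, Perth, Bern, Minsk, Vilnius, Dubai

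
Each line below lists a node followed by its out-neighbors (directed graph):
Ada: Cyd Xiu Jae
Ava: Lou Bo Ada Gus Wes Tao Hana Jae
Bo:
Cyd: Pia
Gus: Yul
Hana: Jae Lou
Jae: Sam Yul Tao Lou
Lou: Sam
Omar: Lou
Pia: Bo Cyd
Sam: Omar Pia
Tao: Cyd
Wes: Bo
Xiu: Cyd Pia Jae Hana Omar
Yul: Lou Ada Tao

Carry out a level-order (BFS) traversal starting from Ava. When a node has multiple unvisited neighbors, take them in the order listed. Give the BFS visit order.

Visit Ava; enqueue Lou, Bo, Ada, Gus, Wes, Tao, Hana, Jae → queue [Lou, Bo, Ada, Gus, Wes, Tao, Hana, Jae]
Visit Lou; enqueue Sam → queue [Bo, Ada, Gus, Wes, Tao, Hana, Jae, Sam]
Visit Bo → queue [Ada, Gus, Wes, Tao, Hana, Jae, Sam]
Visit Ada; enqueue Cyd, Xiu → queue [Gus, Wes, Tao, Hana, Jae, Sam, Cyd, Xiu]
Visit Gus; enqueue Yul → queue [Wes, Tao, Hana, Jae, Sam, Cyd, Xiu, Yul]
Visit Wes → queue [Tao, Hana, Jae, Sam, Cyd, Xiu, Yul]
Visit Tao → queue [Hana, Jae, Sam, Cyd, Xiu, Yul]
Visit Hana → queue [Jae, Sam, Cyd, Xiu, Yul]
Visit Jae → queue [Sam, Cyd, Xiu, Yul]
Visit Sam; enqueue Omar, Pia → queue [Cyd, Xiu, Yul, Omar, Pia]
Visit Cyd → queue [Xiu, Yul, Omar, Pia]
Visit Xiu → queue [Yul, Omar, Pia]
Visit Yul → queue [Omar, Pia]
Visit Omar → queue [Pia]
Visit Pia → queue []

Ava, Lou, Bo, Ada, Gus, Wes, Tao, Hana, Jae, Sam, Cyd, Xiu, Yul, Omar, Pia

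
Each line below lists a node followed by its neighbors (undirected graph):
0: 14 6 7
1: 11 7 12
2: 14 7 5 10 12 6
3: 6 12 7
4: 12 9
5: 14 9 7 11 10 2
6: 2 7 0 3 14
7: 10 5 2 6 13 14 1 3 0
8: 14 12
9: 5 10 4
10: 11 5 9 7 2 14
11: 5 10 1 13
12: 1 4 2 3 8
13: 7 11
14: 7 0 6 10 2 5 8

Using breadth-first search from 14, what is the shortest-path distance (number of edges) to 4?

3

Level 0: 14
Level 1: 0, 2, 5, 6, 7, 8, 10
Level 2: 1, 3, 9, 11, 12, 13
Level 3: 4
4 first appears at level 3.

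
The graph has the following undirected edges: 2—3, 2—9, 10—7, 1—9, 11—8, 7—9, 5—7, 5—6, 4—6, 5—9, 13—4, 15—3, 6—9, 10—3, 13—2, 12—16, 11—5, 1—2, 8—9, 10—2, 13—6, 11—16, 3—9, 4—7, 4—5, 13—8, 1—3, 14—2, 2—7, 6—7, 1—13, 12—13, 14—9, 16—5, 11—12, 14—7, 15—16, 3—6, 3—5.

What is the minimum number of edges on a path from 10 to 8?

3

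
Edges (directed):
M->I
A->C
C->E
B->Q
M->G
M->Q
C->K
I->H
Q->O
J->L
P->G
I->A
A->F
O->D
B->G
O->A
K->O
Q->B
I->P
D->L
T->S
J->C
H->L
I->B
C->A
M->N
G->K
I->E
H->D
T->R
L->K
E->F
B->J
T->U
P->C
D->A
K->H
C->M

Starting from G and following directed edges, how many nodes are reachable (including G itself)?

17

BFS from G visits: G, K, H, O, D, L, A, C, F, E, M, I, N, Q, B, P, J
Reachable nodes: 17 of 21 total.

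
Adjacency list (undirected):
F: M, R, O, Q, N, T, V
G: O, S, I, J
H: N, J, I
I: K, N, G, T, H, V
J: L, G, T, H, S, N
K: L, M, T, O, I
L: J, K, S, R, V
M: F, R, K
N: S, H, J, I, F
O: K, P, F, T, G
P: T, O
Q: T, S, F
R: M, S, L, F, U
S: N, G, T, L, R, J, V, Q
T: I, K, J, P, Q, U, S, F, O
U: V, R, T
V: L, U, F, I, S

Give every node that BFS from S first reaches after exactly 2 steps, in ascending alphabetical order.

F, H, I, K, M, O, P, U

Level 0: S
Level 1: G, J, L, N, Q, R, T, V
Level 2: F, H, I, K, M, O, P, U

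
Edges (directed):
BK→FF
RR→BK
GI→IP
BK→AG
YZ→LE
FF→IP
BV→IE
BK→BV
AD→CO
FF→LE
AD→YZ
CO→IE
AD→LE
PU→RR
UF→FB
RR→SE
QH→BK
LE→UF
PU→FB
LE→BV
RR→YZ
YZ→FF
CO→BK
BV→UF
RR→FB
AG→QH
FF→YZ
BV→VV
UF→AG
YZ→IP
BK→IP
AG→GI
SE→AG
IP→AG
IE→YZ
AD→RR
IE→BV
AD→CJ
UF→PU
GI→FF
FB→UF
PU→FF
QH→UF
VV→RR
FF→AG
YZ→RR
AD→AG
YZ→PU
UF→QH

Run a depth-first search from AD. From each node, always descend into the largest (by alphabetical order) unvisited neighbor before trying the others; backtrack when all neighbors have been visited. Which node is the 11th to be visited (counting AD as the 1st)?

BV

Visit AD
AD → YZ
YZ → RR
RR → SE
SE → AG
AG → QH
QH → UF
UF → PU
PU → FF
FF → LE
LE → BV
BV → VV
BV → IE
FF → IP
PU → FB
QH → BK
AG → GI
AD → CO
AD → CJ

Visit order: AD, YZ, RR, SE, AG, QH, UF, PU, FF, LE, BV, VV, IE, IP, FB, BK, GI, CO, CJ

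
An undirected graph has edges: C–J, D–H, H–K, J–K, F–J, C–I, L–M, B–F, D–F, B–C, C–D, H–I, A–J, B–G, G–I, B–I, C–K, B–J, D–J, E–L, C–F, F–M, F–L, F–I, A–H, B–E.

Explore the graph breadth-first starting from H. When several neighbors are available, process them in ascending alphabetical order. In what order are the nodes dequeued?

Visit H; enqueue A, D, I, K → queue [A, D, I, K]
Visit A; enqueue J → queue [D, I, K, J]
Visit D; enqueue C, F → queue [I, K, J, C, F]
Visit I; enqueue B, G → queue [K, J, C, F, B, G]
Visit K → queue [J, C, F, B, G]
Visit J → queue [C, F, B, G]
Visit C → queue [F, B, G]
Visit F; enqueue L, M → queue [B, G, L, M]
Visit B; enqueue E → queue [G, L, M, E]
Visit G → queue [L, M, E]
Visit L → queue [M, E]
Visit M → queue [E]
Visit E → queue []

H A D I K J C F B G L M E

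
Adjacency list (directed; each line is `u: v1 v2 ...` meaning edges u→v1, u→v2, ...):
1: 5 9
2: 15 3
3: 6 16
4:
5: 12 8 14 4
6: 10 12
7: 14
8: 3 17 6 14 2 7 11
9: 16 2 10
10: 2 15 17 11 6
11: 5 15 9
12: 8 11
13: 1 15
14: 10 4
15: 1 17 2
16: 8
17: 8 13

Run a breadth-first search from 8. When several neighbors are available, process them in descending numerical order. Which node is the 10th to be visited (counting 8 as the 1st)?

Visit 8; enqueue 17, 14, 11, 7, 6, 3, 2 → queue [17, 14, 11, 7, 6, 3, 2]
Visit 17; enqueue 13 → queue [14, 11, 7, 6, 3, 2, 13]
Visit 14; enqueue 10, 4 → queue [11, 7, 6, 3, 2, 13, 10, 4]
Visit 11; enqueue 15, 9, 5 → queue [7, 6, 3, 2, 13, 10, 4, 15, 9, 5]
Visit 7 → queue [6, 3, 2, 13, 10, 4, 15, 9, 5]
Visit 6; enqueue 12 → queue [3, 2, 13, 10, 4, 15, 9, 5, 12]
Visit 3; enqueue 16 → queue [2, 13, 10, 4, 15, 9, 5, 12, 16]
Visit 2 → queue [13, 10, 4, 15, 9, 5, 12, 16]
Visit 13; enqueue 1 → queue [10, 4, 15, 9, 5, 12, 16, 1]
Visit 10 → queue [4, 15, 9, 5, 12, 16, 1]
Visit 4 → queue [15, 9, 5, 12, 16, 1]
Visit 15 → queue [9, 5, 12, 16, 1]
Visit 9 → queue [5, 12, 16, 1]
Visit 5 → queue [12, 16, 1]
Visit 12 → queue [16, 1]
Visit 16 → queue [1]
Visit 1 → queue []

Visit order: 8, 17, 14, 11, 7, 6, 3, 2, 13, 10, 4, 15, 9, 5, 12, 16, 1

10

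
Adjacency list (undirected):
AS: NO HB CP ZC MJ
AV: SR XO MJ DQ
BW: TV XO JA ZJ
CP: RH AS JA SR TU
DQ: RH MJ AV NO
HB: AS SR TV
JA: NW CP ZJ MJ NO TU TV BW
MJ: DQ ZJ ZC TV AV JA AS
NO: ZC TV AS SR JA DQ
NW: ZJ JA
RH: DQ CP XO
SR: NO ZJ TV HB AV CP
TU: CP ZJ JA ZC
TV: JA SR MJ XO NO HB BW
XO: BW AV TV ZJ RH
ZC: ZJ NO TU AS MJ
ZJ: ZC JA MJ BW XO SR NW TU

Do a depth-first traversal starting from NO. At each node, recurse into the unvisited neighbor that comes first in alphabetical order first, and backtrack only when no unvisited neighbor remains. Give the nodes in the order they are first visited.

NO, AS, CP, JA, BW, TV, HB, SR, AV, DQ, MJ, ZC, TU, ZJ, NW, XO, RH

Visit NO
NO → AS
AS → CP
CP → JA
JA → BW
BW → TV
TV → HB
HB → SR
SR → AV
AV → DQ
DQ → MJ
MJ → ZC
ZC → TU
TU → ZJ
ZJ → NW
ZJ → XO
XO → RH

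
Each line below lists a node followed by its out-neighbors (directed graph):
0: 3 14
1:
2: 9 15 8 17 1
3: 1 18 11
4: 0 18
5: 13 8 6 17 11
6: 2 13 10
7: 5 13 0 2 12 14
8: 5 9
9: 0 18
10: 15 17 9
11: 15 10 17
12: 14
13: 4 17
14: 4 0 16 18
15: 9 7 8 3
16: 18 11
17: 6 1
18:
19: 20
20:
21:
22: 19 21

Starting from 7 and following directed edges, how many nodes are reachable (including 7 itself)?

19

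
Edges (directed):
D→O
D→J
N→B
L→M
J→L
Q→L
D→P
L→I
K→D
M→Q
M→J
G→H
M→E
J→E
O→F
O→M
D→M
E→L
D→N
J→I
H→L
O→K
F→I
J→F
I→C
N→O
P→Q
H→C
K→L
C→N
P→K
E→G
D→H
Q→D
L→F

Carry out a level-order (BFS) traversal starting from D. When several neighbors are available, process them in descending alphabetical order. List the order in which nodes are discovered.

D -> P -> O -> N -> M -> J -> H -> Q -> K -> F -> B -> E -> L -> I -> C -> G

Visit D; enqueue P, O, N, M, J, H → queue [P, O, N, M, J, H]
Visit P; enqueue Q, K → queue [O, N, M, J, H, Q, K]
Visit O; enqueue F → queue [N, M, J, H, Q, K, F]
Visit N; enqueue B → queue [M, J, H, Q, K, F, B]
Visit M; enqueue E → queue [J, H, Q, K, F, B, E]
Visit J; enqueue L, I → queue [H, Q, K, F, B, E, L, I]
Visit H; enqueue C → queue [Q, K, F, B, E, L, I, C]
Visit Q → queue [K, F, B, E, L, I, C]
Visit K → queue [F, B, E, L, I, C]
Visit F → queue [B, E, L, I, C]
Visit B → queue [E, L, I, C]
Visit E; enqueue G → queue [L, I, C, G]
Visit L → queue [I, C, G]
Visit I → queue [C, G]
Visit C → queue [G]
Visit G → queue []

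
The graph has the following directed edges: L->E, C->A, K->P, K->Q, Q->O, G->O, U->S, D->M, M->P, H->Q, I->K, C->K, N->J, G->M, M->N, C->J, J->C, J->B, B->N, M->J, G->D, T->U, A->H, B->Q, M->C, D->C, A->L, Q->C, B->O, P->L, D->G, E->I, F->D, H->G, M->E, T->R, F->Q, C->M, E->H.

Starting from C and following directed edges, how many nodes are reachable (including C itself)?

BFS from C visits: C, A, J, K, M, H, L, B, P, Q, E, N, G, O, I, D
Reachable nodes: 16 of 21 total.

16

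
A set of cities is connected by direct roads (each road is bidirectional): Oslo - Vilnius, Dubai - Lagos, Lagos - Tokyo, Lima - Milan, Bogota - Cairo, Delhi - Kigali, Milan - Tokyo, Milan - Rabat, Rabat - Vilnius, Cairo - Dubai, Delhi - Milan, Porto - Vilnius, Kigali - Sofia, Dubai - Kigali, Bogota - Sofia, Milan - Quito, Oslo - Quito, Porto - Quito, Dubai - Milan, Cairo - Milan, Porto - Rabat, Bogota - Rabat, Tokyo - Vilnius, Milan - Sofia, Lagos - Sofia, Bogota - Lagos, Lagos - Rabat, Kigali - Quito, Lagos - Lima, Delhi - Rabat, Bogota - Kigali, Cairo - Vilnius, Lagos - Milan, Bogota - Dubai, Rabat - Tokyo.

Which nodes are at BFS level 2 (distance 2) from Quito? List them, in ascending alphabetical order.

Bogota, Cairo, Delhi, Dubai, Lagos, Lima, Rabat, Sofia, Tokyo, Vilnius

Level 0: Quito
Level 1: Kigali, Milan, Oslo, Porto
Level 2: Bogota, Cairo, Delhi, Dubai, Lagos, Lima, Rabat, Sofia, Tokyo, Vilnius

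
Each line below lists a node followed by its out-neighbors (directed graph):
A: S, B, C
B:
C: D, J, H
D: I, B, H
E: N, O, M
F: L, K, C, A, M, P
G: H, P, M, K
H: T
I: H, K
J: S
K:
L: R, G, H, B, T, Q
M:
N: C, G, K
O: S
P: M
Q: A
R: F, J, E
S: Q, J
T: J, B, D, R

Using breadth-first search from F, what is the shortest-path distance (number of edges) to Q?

2

Level 0: F
Level 1: A, C, K, L, M, P
Level 2: B, D, G, H, J, Q, R, S, T
Level 3: E, I
Level 4: N, O
Q first appears at level 2.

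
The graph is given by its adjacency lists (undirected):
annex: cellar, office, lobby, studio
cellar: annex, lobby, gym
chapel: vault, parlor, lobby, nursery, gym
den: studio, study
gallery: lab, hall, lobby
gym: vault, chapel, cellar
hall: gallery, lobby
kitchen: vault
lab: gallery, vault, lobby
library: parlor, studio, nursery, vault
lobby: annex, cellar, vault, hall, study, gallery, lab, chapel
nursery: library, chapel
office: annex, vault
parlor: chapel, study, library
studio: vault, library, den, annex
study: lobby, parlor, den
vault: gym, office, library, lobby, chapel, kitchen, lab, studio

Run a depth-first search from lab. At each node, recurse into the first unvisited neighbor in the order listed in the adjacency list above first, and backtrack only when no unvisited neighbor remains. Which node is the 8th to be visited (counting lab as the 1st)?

vault

Visit lab
lab → gallery
gallery → hall
hall → lobby
lobby → annex
annex → cellar
cellar → gym
gym → vault
vault → office
vault → library
library → parlor
parlor → chapel
chapel → nursery
parlor → study
study → den
den → studio
vault → kitchen

Visit order: lab, gallery, hall, lobby, annex, cellar, gym, vault, office, library, parlor, chapel, nursery, study, den, studio, kitchen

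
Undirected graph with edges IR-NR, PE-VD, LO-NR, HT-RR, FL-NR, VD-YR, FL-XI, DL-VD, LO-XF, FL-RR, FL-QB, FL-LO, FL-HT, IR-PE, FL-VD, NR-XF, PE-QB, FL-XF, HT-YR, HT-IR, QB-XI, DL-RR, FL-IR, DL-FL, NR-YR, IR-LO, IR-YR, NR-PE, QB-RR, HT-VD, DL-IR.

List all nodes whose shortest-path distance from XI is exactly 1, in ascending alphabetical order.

Level 0: XI
Level 1: FL, QB
Level 2: DL, HT, IR, LO, NR, PE, RR, VD, XF
Level 3: YR

FL, QB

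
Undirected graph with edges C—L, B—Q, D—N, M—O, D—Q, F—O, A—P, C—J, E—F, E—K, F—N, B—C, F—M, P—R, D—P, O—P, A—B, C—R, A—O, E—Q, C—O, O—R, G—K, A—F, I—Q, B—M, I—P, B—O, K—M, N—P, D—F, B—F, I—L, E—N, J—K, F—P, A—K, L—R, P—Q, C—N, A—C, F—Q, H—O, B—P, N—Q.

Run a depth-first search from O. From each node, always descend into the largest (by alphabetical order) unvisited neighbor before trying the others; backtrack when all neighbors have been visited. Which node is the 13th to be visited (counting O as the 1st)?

B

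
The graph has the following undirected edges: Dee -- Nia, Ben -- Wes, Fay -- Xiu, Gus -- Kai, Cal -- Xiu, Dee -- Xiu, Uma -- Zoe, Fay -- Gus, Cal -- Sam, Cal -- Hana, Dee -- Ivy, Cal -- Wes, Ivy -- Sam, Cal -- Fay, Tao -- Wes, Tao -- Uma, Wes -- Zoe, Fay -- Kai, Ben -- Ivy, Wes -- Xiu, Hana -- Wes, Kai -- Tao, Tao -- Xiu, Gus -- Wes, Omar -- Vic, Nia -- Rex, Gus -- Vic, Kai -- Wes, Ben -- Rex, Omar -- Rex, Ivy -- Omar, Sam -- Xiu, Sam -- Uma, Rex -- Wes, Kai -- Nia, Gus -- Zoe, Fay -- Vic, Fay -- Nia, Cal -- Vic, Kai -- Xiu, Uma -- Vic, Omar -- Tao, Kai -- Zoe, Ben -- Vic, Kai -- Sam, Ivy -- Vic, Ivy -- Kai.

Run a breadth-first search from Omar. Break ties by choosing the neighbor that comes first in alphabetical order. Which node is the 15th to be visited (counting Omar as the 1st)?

Visit Omar; enqueue Ivy, Rex, Tao, Vic → queue [Ivy, Rex, Tao, Vic]
Visit Ivy; enqueue Ben, Dee, Kai, Sam → queue [Rex, Tao, Vic, Ben, Dee, Kai, Sam]
Visit Rex; enqueue Nia, Wes → queue [Tao, Vic, Ben, Dee, Kai, Sam, Nia, Wes]
Visit Tao; enqueue Uma, Xiu → queue [Vic, Ben, Dee, Kai, Sam, Nia, Wes, Uma, Xiu]
Visit Vic; enqueue Cal, Fay, Gus → queue [Ben, Dee, Kai, Sam, Nia, Wes, Uma, Xiu, Cal, Fay, Gus]
Visit Ben → queue [Dee, Kai, Sam, Nia, Wes, Uma, Xiu, Cal, Fay, Gus]
Visit Dee → queue [Kai, Sam, Nia, Wes, Uma, Xiu, Cal, Fay, Gus]
Visit Kai; enqueue Zoe → queue [Sam, Nia, Wes, Uma, Xiu, Cal, Fay, Gus, Zoe]
Visit Sam → queue [Nia, Wes, Uma, Xiu, Cal, Fay, Gus, Zoe]
Visit Nia → queue [Wes, Uma, Xiu, Cal, Fay, Gus, Zoe]
Visit Wes; enqueue Hana → queue [Uma, Xiu, Cal, Fay, Gus, Zoe, Hana]
Visit Uma → queue [Xiu, Cal, Fay, Gus, Zoe, Hana]
Visit Xiu → queue [Cal, Fay, Gus, Zoe, Hana]
Visit Cal → queue [Fay, Gus, Zoe, Hana]
Visit Fay → queue [Gus, Zoe, Hana]
Visit Gus → queue [Zoe, Hana]
Visit Zoe → queue [Hana]
Visit Hana → queue []

Visit order: Omar, Ivy, Rex, Tao, Vic, Ben, Dee, Kai, Sam, Nia, Wes, Uma, Xiu, Cal, Fay, Gus, Zoe, Hana

Fay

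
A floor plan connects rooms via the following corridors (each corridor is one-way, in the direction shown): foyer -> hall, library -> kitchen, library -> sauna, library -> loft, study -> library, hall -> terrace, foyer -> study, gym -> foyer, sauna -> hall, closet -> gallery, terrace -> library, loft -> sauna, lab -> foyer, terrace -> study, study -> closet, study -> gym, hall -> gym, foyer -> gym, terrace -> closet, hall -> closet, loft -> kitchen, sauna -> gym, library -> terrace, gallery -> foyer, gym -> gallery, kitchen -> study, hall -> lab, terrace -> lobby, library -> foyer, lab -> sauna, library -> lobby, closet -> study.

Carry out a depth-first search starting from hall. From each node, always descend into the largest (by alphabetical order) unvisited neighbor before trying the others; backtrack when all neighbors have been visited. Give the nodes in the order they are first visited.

hall, terrace, study, library, sauna, gym, gallery, foyer, loft, kitchen, lobby, closet, lab

Visit hall
hall → terrace
terrace → study
study → library
library → sauna
sauna → gym
gym → gallery
gallery → foyer
library → loft
loft → kitchen
library → lobby
study → closet
hall → lab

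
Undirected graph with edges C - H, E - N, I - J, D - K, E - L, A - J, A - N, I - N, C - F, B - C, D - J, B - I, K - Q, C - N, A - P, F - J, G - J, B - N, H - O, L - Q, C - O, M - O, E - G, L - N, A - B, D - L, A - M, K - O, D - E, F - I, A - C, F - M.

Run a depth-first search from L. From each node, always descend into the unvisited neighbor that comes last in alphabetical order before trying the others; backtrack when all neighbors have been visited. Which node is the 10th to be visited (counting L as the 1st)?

E

Visit L
L → Q
Q → K
K → O
O → M
M → F
F → J
J → I
I → N
N → E
E → G
E → D
N → C
C → H
C → B
B → A
A → P

Visit order: L, Q, K, O, M, F, J, I, N, E, G, D, C, H, B, A, P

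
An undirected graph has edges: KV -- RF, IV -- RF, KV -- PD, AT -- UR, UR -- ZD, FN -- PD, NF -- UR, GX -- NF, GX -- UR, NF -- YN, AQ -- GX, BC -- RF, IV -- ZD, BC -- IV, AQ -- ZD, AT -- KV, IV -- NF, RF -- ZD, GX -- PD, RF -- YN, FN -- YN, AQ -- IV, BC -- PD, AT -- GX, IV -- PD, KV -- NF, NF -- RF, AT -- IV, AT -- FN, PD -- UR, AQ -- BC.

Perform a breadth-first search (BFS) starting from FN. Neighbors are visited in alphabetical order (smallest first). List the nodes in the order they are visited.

FN -> AT -> PD -> YN -> GX -> IV -> KV -> UR -> BC -> NF -> RF -> AQ -> ZD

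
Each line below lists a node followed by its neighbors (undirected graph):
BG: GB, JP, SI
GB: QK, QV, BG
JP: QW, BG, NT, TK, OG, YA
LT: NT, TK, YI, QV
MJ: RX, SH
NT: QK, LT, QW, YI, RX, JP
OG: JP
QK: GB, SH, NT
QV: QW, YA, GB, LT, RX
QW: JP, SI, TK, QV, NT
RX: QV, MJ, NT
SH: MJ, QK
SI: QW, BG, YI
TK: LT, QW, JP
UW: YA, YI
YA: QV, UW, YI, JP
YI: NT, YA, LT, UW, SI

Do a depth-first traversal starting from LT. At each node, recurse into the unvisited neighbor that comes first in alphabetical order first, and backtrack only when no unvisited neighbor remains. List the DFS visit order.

LT, NT, JP, BG, GB, QK, SH, MJ, RX, QV, QW, SI, YI, UW, YA, TK, OG

Visit LT
LT → NT
NT → JP
JP → BG
BG → GB
GB → QK
QK → SH
SH → MJ
MJ → RX
RX → QV
QV → QW
QW → SI
SI → YI
YI → UW
UW → YA
QW → TK
JP → OG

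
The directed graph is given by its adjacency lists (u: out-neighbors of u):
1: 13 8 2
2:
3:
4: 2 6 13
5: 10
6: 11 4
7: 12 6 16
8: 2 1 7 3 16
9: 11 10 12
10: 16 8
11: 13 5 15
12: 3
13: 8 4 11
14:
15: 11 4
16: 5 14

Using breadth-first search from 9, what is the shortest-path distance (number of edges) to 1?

Level 0: 9
Level 1: 10, 11, 12
Level 2: 3, 5, 8, 13, 15, 16
Level 3: 1, 2, 4, 7, 14
Level 4: 6
1 first appears at level 3.

3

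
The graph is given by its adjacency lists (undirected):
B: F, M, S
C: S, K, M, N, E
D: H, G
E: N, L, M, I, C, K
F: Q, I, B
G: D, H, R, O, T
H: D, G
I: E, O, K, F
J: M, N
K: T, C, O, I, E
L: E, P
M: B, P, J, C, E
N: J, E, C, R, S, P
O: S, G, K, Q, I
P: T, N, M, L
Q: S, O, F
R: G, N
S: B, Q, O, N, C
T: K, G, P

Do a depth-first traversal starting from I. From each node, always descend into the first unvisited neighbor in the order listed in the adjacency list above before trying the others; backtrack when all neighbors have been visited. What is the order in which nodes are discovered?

I -> E -> N -> J -> M -> B -> F -> Q -> S -> O -> G -> D -> H -> R -> T -> K -> C -> P -> L

Visit I
I → E
E → N
N → J
J → M
M → B
B → F
F → Q
Q → S
S → O
O → G
G → D
D → H
G → R
G → T
T → K
K → C
T → P
P → L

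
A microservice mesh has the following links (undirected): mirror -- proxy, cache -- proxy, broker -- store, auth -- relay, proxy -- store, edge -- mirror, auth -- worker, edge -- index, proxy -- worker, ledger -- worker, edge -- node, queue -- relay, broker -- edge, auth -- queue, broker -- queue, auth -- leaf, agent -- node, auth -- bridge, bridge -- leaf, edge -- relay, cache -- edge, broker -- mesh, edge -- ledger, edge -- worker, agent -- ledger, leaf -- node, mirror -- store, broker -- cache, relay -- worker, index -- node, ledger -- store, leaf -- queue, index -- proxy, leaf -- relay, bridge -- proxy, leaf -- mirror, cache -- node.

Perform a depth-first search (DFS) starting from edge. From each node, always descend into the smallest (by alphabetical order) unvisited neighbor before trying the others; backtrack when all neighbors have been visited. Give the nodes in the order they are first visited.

Visit edge
edge → broker
broker → cache
cache → node
node → agent
agent → ledger
ledger → store
store → mirror
mirror → leaf
leaf → auth
auth → bridge
bridge → proxy
proxy → index
proxy → worker
worker → relay
relay → queue
broker → mesh

edge, broker, cache, node, agent, ledger, store, mirror, leaf, auth, bridge, proxy, index, worker, relay, queue, mesh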